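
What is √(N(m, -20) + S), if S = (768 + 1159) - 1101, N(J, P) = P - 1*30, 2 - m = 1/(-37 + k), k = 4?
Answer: 2*√194 ≈ 27.857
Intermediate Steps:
m = 67/33 (m = 2 - 1/(-37 + 4) = 2 - 1/(-33) = 2 - 1*(-1/33) = 2 + 1/33 = 67/33 ≈ 2.0303)
N(J, P) = -30 + P (N(J, P) = P - 30 = -30 + P)
S = 826 (S = 1927 - 1101 = 826)
√(N(m, -20) + S) = √((-30 - 20) + 826) = √(-50 + 826) = √776 = 2*√194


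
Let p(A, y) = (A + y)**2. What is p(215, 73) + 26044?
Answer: 108988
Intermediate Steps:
p(215, 73) + 26044 = (215 + 73)**2 + 26044 = 288**2 + 26044 = 82944 + 26044 = 108988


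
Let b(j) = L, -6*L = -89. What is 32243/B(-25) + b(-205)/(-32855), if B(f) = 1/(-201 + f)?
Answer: -1436470145429/197130 ≈ -7.2869e+6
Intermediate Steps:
L = 89/6 (L = -⅙*(-89) = 89/6 ≈ 14.833)
b(j) = 89/6
32243/B(-25) + b(-205)/(-32855) = 32243/(1/(-201 - 25)) + (89/6)/(-32855) = 32243/(1/(-226)) + (89/6)*(-1/32855) = 32243/(-1/226) - 89/197130 = 32243*(-226) - 89/197130 = -7286918 - 89/197130 = -1436470145429/197130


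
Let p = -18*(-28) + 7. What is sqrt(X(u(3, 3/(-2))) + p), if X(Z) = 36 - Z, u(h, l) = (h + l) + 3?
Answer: sqrt(2170)/2 ≈ 23.292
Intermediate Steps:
u(h, l) = 3 + h + l
p = 511 (p = 504 + 7 = 511)
sqrt(X(u(3, 3/(-2))) + p) = sqrt((36 - (3 + 3 + 3/(-2))) + 511) = sqrt((36 - (3 + 3 + 3*(-1/2))) + 511) = sqrt((36 - (3 + 3 - 3/2)) + 511) = sqrt((36 - 1*9/2) + 511) = sqrt((36 - 9/2) + 511) = sqrt(63/2 + 511) = sqrt(1085/2) = sqrt(2170)/2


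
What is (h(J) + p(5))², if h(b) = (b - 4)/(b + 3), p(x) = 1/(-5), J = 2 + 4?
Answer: 1/2025 ≈ 0.00049383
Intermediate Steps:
J = 6
p(x) = -⅕
h(b) = (-4 + b)/(3 + b)
(h(J) + p(5))² = ((-4 + 6)/(3 + 6) - ⅕)² = (2/9 - ⅕)² = (1/45)² = 1/2025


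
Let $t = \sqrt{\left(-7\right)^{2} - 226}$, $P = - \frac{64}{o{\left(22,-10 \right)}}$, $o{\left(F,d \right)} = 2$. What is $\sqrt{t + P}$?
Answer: $\sqrt{-32 + i \sqrt{177}} \approx 1.1523 + 5.773 i$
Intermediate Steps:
$P = -32$ ($P = - \frac{64}{2} = \left(-64\right) \frac{1}{2} = -32$)
$t = i \sqrt{177}$ ($t = \sqrt{49 - 226} = \sqrt{-177} = i \sqrt{177} \approx 13.304 i$)
$\sqrt{t + P} = \sqrt{i \sqrt{177} - 32} = \sqrt{-32 + i \sqrt{177}}$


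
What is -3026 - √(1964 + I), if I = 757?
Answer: -3026 - √2721 ≈ -3078.2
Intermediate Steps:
-3026 - √(1964 + I) = -3026 - √(1964 + 757) = -3026 - √2721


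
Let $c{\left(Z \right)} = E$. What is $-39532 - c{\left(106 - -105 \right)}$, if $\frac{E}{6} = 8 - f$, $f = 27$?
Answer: $-39418$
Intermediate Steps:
$E = -114$ ($E = 6 \left(8 - 27\right) = 6 \left(-19\right) = -114$)
$c{\left(Z \right)} = -114$
$-39532 - c{\left(106 - -105 \right)} = -39532 - -114 = -39532 + 114 = -39418$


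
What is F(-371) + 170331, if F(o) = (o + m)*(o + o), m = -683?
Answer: 952399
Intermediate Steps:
F(o) = 2*o*(-683 + o) (F(o) = (o - 683)*(o + o) = (-683 + o)*(2*o) = 2*o*(-683 + o))
F(-371) + 170331 = 2*(-371)*(-683 - 371) + 170331 = 2*(-371)*(-1054) + 170331 = 782068 + 170331 = 952399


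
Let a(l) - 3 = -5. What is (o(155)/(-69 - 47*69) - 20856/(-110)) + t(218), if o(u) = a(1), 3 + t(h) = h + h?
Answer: 5155133/8280 ≈ 622.60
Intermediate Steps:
a(l) = -2 (a(l) = 3 - 5 = -2)
t(h) = -3 + 2*h (t(h) = -3 + (h + h) = -3 + 2*h)
o(u) = -2
(o(155)/(-69 - 47*69) - 20856/(-110)) + t(218) = (-2/(-69 - 47*69) - 20856/(-110)) + (-3 + 2*218) = (-2/(-69 - 3243) - 20856*(-1/110)) + (-3 + 436) = (-2/(-3312) + 948/5) + 433 = (-2*(-1/3312) + 948/5) + 433 = (1/1656 + 948/5) + 433 = 1569893/8280 + 433 = 5155133/8280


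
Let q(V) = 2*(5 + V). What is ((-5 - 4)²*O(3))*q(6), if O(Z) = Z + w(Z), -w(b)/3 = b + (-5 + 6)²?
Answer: -16038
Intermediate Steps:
w(b) = -3 - 3*b (w(b) = -3*(b + (-5 + 6)²) = -3*(b + 1²) = -3*(b + 1) = -3*(1 + b) = -3 - 3*b)
O(Z) = -3 - 2*Z (O(Z) = Z + (-3 - 3*Z) = -3 - 2*Z)
q(V) = 10 + 2*V
((-5 - 4)²*O(3))*q(6) = ((-5 - 4)²*(-3 - 2*3))*(10 + 2*6) = ((-9)²*(-3 - 6))*(10 + 12) = (81*(-9))*22 = -729*22 = -16038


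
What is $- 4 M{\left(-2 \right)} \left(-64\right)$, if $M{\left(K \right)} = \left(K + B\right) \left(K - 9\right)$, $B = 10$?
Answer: $-22528$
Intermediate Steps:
$M{\left(K \right)} = \left(-9 + K\right) \left(10 + K\right)$ ($M{\left(K \right)} = \left(K + 10\right) \left(K - 9\right) = \left(10 + K\right) \left(-9 + K\right) = \left(-9 + K\right) \left(10 + K\right)$)
$- 4 M{\left(-2 \right)} \left(-64\right) = - 4 \left(-90 - 2 + \left(-2\right)^{2}\right) \left(-64\right) = - 4 \left(-90 - 2 + 4\right) \left(-64\right) = \left(-4\right) \left(-88\right) \left(-64\right) = 352 \left(-64\right) = -22528$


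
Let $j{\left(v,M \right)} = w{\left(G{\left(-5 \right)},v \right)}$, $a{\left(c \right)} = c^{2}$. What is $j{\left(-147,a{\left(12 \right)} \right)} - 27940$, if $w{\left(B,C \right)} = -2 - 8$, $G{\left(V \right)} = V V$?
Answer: $-27950$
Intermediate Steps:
$G{\left(V \right)} = V^{2}$
$w{\left(B,C \right)} = -10$ ($w{\left(B,C \right)} = -2 - 8 = -10$)
$j{\left(v,M \right)} = -10$
$j{\left(-147,a{\left(12 \right)} \right)} - 27940 = -10 - 27940 = -27950$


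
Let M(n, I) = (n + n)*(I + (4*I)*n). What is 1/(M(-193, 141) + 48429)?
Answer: 1/42010875 ≈ 2.3803e-8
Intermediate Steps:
M(n, I) = 2*n*(I + 4*I*n) (M(n, I) = (2*n)*(I + 4*I*n) = 2*n*(I + 4*I*n))
1/(M(-193, 141) + 48429) = 1/(2*141*(-193)*(1 + 4*(-193)) + 48429) = 1/(2*141*(-193)*(1 - 772) + 48429) = 1/(2*141*(-193)*(-771) + 48429) = 1/(41962446 + 48429) = 1/42010875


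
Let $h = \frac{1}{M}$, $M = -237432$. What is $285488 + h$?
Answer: $\frac{67783986815}{237432} \approx 2.8549 \cdot 10^{5}$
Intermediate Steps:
$h = - \frac{1}{237432}$ ($h = \frac{1}{-237432} = - \frac{1}{237432} \approx -4.2117 \cdot 10^{-6}$)
$285488 + h = 285488 - \frac{1}{237432} = \frac{67783986815}{237432}$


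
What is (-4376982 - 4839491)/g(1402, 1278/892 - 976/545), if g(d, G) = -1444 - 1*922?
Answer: 1316639/338 ≈ 3895.4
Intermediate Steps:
g(d, G) = -2366 (g(d, G) = -1444 - 922 = -2366)
(-4376982 - 4839491)/g(1402, 1278/892 - 976/545) = (-4376982 - 4839491)/(-2366) = -9216473*(-1/2366) = 1316639/338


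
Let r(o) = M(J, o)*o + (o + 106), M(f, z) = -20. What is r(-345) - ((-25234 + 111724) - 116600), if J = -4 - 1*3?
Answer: 36771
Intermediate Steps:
J = -7 (J = -4 - 3 = -7)
r(o) = 106 - 19*o (r(o) = -20*o + (o + 106) = -20*o + (106 + o) = 106 - 19*o)
r(-345) - ((-25234 + 111724) - 116600) = (106 - 19*(-345)) - ((-25234 + 111724) - 116600) = (106 + 6555) - (86490 - 116600) = 6661 - 1*(-30110) = 6661 + 30110 = 36771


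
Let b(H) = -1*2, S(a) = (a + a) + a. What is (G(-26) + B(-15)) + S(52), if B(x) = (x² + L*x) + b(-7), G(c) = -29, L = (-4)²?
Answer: 110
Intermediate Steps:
S(a) = 3*a (S(a) = 2*a + a = 3*a)
L = 16
b(H) = -2
B(x) = -2 + x² + 16*x (B(x) = (x² + 16*x) - 2 = -2 + x² + 16*x)
(G(-26) + B(-15)) + S(52) = (-29 + (-2 + (-15)² + 16*(-15))) + 3*52 = (-29 + (-2 + 225 - 240)) + 156 = (-29 - 17) + 156 = -46 + 156 = 110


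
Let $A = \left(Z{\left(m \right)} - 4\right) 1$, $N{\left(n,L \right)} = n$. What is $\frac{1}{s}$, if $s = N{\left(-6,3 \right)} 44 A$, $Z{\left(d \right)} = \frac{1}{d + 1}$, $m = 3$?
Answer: $\frac{1}{990} \approx 0.0010101$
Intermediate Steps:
$Z{\left(d \right)} = \frac{1}{1 + d}$
$A = - \frac{15}{4}$ ($A = \left(\frac{1}{1 + 3} - 4\right) 1 = \left(\frac{1}{4} - 4\right) 1 = \left(- \frac{15}{4}\right) 1 = - \frac{15}{4} \approx -3.75$)
$s = 990$ ($s = \left(-6\right) 44 \left(- \frac{15}{4}\right) = \left(-264\right) \left(- \frac{15}{4}\right) = 990$)
$\frac{1}{s} = \frac{1}{990}$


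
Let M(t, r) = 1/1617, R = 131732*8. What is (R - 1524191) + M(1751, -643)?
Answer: -760531694/1617 ≈ -4.7034e+5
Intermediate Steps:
R = 1053856
M(t, r) = 1/1617
(R - 1524191) + M(1751, -643) = (1053856 - 1524191) + 1/1617 = -470335 + 1/1617 = -760531694/1617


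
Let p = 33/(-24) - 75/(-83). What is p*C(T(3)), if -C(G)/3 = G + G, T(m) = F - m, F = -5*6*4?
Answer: -115497/332 ≈ -347.88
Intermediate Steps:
F = -120 (F = -30*4 = -120)
T(m) = -120 - m
p = -313/664 (p = 33*(-1/24) - 75*(-1/83) = -11/8 + 75/83 = -313/664 ≈ -0.47139)
C(G) = -6*G (C(G) = -3*(G + G) = -6*G)
p*C(T(3)) = -(-939)*(-120 - 1*3)/332 = -(-939)*(-120 - 3)/332 = -(-939)*(-123)/332 = -313/664*738 = -115497/332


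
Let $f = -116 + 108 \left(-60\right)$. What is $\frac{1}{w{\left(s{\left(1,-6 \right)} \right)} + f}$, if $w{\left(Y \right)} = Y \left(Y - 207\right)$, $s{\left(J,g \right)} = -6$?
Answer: $- \frac{1}{5318} \approx -0.00018804$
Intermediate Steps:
$f = -6596$ ($f = -116 - 6480 = -6596$)
$w{\left(Y \right)} = Y \left(-207 + Y\right)$
$\frac{1}{w{\left(s{\left(1,-6 \right)} \right)} + f} = \frac{1}{- 6 \left(-207 - 6\right) - 6596} = \frac{1}{\left(-6\right) \left(-213\right) - 6596} = \frac{1}{1278 - 6596} = \frac{1}{-5318} = - \frac{1}{5318}$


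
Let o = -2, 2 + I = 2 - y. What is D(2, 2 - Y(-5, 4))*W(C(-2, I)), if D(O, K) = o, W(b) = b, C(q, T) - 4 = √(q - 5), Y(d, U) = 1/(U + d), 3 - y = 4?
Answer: -8 - 2*I*√7 ≈ -8.0 - 5.2915*I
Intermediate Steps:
y = -1 (y = 3 - 1*4 = 3 - 4 = -1)
I = 1 (I = -2 + (2 - 1*(-1)) = -2 + (2 + 1) = -2 + 3 = 1)
C(q, T) = 4 + √(-5 + q) (C(q, T) = 4 + √(q - 5) = 4 + √(-5 + q))
D(O, K) = -2
D(2, 2 - Y(-5, 4))*W(C(-2, I)) = -2*(4 + √(-5 - 2)) = -2*(4 + √(-7)) = -2*(4 + I*√7) = -8 - 2*I*√7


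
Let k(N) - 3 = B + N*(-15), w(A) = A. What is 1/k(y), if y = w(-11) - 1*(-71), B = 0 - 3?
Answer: -1/900 ≈ -0.0011111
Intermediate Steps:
B = -3
y = 60 (y = -11 - 1*(-71) = -11 + 71 = 60)
k(N) = -15*N (k(N) = 3 + (-3 + N*(-15)) = 3 + (-3 - 15*N) = -15*N)
1/k(y) = 1/(-15*60) = 1/(-900) = -1/900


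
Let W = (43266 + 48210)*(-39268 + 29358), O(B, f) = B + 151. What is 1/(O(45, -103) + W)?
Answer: -1/906526964 ≈ -1.1031e-9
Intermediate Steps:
O(B, f) = 151 + B
W = -906527160 (W = 91476*(-9910) = -906527160)
1/(O(45, -103) + W) = 1/((151 + 45) - 906527160) = 1/(196 - 906527160) = 1/(-906526964) = -1/906526964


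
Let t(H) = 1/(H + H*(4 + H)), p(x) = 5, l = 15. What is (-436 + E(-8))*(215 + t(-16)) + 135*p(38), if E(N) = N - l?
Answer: -17250219/176 ≈ -98013.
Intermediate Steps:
E(N) = -15 + N (E(N) = N - 1*15 = N - 15 = -15 + N)
(-436 + E(-8))*(215 + t(-16)) + 135*p(38) = (-436 + (-15 - 8))*(215 + 1/((-16)*(5 - 16))) + 135*5 = (-436 - 23)*(215 - 1/16/(-11)) + 675 = -459*(215 - 1/16*(-1/11)) + 675 = -459*(215 + 1/176) + 675 = -459*37841/176 + 675 = -17369019/176 + 675 = -17250219/176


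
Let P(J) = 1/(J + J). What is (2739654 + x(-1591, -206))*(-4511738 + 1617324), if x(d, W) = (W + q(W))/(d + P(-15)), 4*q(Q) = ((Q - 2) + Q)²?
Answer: -378488468669250576/47731 ≈ -7.9296e+12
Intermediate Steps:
P(J) = 1/(2*J)
q(Q) = (-2 + 2*Q)²/4 (q(Q) = ((Q - 2) + Q)²/4 = ((-2 + Q) + Q)²/4 = (-2 + 2*Q)²/4)
x(d, W) = (W + (-1 + W)²)/(-1/30 + d) (x(d, W) = (W + (-1 + W)²)/(d + (½)/(-15)) = (W + (-1 + W)²)/(d + (½)*(-1/15)) = (W + (-1 + W)²)/(d - 1/30) = (W + (-1 + W)²)/(-1/30 + d))
(2739654 + x(-1591, -206))*(-4511738 + 1617324) = (2739654 + 30*(-206 + (-1 - 206)²)/(-1 + 30*(-1591)))*(-4511738 + 1617324) = (2739654 + 30*(-206 + (-207)²)/(-1 - 47730))*(-2894414) = (2739654 + 30*(-206 + 42849)/(-47731))*(-2894414) = (2739654 + 30*(-1/47731)*42643)*(-2894414) = (2739654 - 1279290/47731)*(-2894414) = (130765145784/47731)*(-2894414) = -378488468669250576/47731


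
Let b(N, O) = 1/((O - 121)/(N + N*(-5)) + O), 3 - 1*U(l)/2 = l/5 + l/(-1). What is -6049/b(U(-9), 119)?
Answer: -60435559/84 ≈ -7.1947e+5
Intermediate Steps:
U(l) = 6 + 8*l/5 (U(l) = 6 - 2*(l/5 + l/(-1)) = 6 - 2*(l*(⅕) + l*(-1)) = 6 - 2*(l/5 - l) = 6 - (-8)*l/5 = 6 + 8*l/5)
b(N, O) = 1/(O - (-121 + O)/(4*N)) (b(N, O) = 1/((-121 + O)/(N - 5*N) + O) = 1/((-121 + O)/((-4*N)) + O) = 1/((-121 + O)*(-1/(4*N)) + O) = 1/(-(-121 + O)/(4*N) + O) = 1/(O - (-121 + O)/(4*N)))
-6049/b(U(-9), 119) = -6049*(121 - 1*119 + 4*(6 + (8/5)*(-9))*119)/(4*(6 + (8/5)*(-9))) = -6049*(121 - 119 + 4*(6 - 72/5)*119)/(4*(6 - 72/5)) = -6049/(4*(-42/5)/(121 - 119 + 4*(-42/5)*119)) = -6049/(4*(-42/5)/(121 - 119 - 19992/5)) = -6049/(4*(-42/5)/(-19982/5)) = -6049/(4*(-42/5)*(-5/19982)) = -6049/84/9991 = -6049*9991/84 = -60435559/84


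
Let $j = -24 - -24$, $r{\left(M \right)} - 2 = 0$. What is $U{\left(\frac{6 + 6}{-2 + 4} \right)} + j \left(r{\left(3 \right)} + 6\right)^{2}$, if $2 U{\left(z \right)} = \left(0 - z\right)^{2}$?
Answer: $18$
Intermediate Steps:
$r{\left(M \right)} = 2$ ($r{\left(M \right)} = 2 + 0 = 2$)
$U{\left(z \right)} = \frac{z^{2}}{2}$ ($U{\left(z \right)} = \frac{\left(0 - z\right)^{2}}{2} = \frac{\left(- z\right)^{2}}{2} = \frac{z^{2}}{2}$)
$j = 0$ ($j = -24 + 24 = 0$)
$U{\left(\frac{6 + 6}{-2 + 4} \right)} + j \left(r{\left(3 \right)} + 6\right)^{2} = \frac{\left(\frac{6 + 6}{-2 + 4}\right)^{2}}{2} + 0 \left(2 + 6\right)^{2} = \frac{\left(\frac{12}{2}\right)^{2}}{2} + 0 \cdot 8^{2} = \frac{\left(12 \cdot \frac{1}{2}\right)^{2}}{2} + 0 \cdot 64 = \frac{6^{2}}{2} + 0 = \frac{1}{2} \cdot 36 + 0 = 18 + 0 = 18$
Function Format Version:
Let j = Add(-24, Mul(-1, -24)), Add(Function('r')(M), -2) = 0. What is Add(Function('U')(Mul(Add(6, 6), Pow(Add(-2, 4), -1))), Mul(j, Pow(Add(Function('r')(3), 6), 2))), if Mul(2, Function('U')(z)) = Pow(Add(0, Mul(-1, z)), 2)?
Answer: 18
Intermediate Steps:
Function('r')(M) = 2 (Function('r')(M) = Add(2, 0) = 2)
Function('U')(z) = Mul(Rational(1, 2), Pow(z, 2)) (Function('U')(z) = Mul(Rational(1, 2), Pow(Add(0, Mul(-1, z)), 2)) = Mul(Rational(1, 2), Pow(Mul(-1, z), 2)) = Mul(Rational(1, 2), Pow(z, 2)))
j = 0 (j = Add(-24, 24) = 0)
Add(Function('U')(Mul(Add(6, 6), Pow(Add(-2, 4), -1))), Mul(j, Pow(Add(Function('r')(3), 6), 2))) = Add(Mul(Rational(1, 2), Pow(Mul(Add(6, 6), Pow(Add(-2, 4), -1)), 2)), Mul(0, Pow(Add(2, 6), 2))) = Add(Mul(Rational(1, 2), Pow(Mul(12, Pow(2, -1)), 2)), Mul(0, Pow(8, 2))) = Add(Mul(Rational(1, 2), Pow(Mul(12, Rational(1, 2)), 2)), Mul(0, 64)) = Add(Mul(Rational(1, 2), Pow(6, 2)), 0) = Add(Mul(Rational(1, 2), 36), 0) = Add(18, 0) = 18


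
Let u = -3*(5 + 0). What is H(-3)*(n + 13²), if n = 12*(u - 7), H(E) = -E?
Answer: -285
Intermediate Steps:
u = -15 (u = -3*5 = -15)
n = -264 (n = 12*(-15 - 7) = 12*(-22) = -264)
H(-3)*(n + 13²) = (-1*(-3))*(-264 + 13²) = 3*(-264 + 169) = 3*(-95) = -285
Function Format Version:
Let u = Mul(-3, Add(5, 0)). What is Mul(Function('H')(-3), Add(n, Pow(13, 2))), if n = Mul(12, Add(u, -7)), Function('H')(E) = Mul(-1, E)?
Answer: -285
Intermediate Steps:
u = -15 (u = Mul(-3, 5) = -15)
n = -264 (n = Mul(12, Add(-15, -7)) = Mul(12, -22) = -264)
Mul(Function('H')(-3), Add(n, Pow(13, 2))) = Mul(Mul(-1, -3), Add(-264, Pow(13, 2))) = Mul(3, Add(-264, 169)) = Mul(3, -95) = -285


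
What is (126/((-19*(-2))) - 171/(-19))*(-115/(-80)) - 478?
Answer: -69965/152 ≈ -460.30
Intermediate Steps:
(126/((-19*(-2))) - 171/(-19))*(-115/(-80)) - 478 = (126/38 - 171*(-1/19))*(-115*(-1/80)) - 478 = (126*(1/38) + 9)*(23/16) - 478 = (63/19 + 9)*(23/16) - 478 = (234/19)*(23/16) - 478 = 2691/152 - 478 = -69965/152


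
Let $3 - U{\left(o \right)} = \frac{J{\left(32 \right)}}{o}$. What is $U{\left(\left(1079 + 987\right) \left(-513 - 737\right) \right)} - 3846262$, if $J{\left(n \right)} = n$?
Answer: $- \frac{2483240966867}{645625} \approx -3.8463 \cdot 10^{6}$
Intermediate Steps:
$U{\left(o \right)} = 3 - \frac{32}{o}$
$U{\left(\left(1079 + 987\right) \left(-513 - 737\right) \right)} - 3846262 = \left(3 - \frac{32}{\left(1079 + 987\right) \left(-513 - 737\right)}\right) - 3846262 = \left(3 - \frac{32}{2066 \left(-1250\right)}\right) - 3846262 = \left(3 - \frac{32}{-2582500}\right) - 3846262 = \left(3 - - \frac{8}{645625}\right) - 3846262 = \left(3 + \frac{8}{645625}\right) - 3846262 = \frac{1936883}{645625} - 3846262 = - \frac{2483240966867}{645625}$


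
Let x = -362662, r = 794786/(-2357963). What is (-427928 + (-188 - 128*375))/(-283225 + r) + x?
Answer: -242197205313905474/667834865461 ≈ -3.6266e+5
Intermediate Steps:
r = -794786/2357963 (r = 794786*(-1/2357963) = -794786/2357963 ≈ -0.33706)
(-427928 + (-188 - 128*375))/(-283225 + r) + x = (-427928 + (-188 - 128*375))/(-283225 - 794786/2357963) - 362662 = (-427928 + (-188 - 48000))/(-667834865461/2357963) - 362662 = (-427928 - 48188)*(-2357963/667834865461) - 362662 = -476116*(-2357963/667834865461) - 362662 = 1122663911708/667834865461 - 362662 = -242197205313905474/667834865461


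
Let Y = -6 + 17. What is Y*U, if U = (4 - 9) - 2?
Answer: -77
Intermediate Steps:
Y = 11
U = -7 (U = -5 - 2 = -7)
Y*U = 11*(-7) = -77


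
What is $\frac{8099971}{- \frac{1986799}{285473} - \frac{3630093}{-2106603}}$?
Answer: $- \frac{1623715537867943883}{1049701064936} \approx -1.5468 \cdot 10^{6}$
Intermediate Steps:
$\frac{8099971}{- \frac{1986799}{285473} - \frac{3630093}{-2106603}} = \frac{8099971}{\left(-1986799\right) \frac{1}{285473} - - \frac{1210031}{702201}} = \frac{8099971}{- \frac{1986799}{285473} + \frac{1210031}{702201}} = \frac{8099971}{- \frac{1049701064936}{200459426073}} = 8099971 \left(- \frac{200459426073}{1049701064936}\right) = - \frac{1623715537867943883}{1049701064936}$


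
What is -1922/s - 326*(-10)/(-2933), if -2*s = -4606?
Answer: -1877858/964957 ≈ -1.9461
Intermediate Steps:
s = 2303 (s = -½*(-4606) = 2303)
-1922/s - 326*(-10)/(-2933) = -1922/2303 - 326*(-10)/(-2933) = -1922*1/2303 + 3260*(-1/2933) = -1922/2303 - 3260/2933 = -1877858/964957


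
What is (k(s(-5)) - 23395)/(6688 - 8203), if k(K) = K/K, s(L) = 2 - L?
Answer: 7798/505 ≈ 15.442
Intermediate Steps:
k(K) = 1
(k(s(-5)) - 23395)/(6688 - 8203) = (1 - 23395)/(6688 - 8203) = -23394/(-1515) = -23394*(-1/1515) = 7798/505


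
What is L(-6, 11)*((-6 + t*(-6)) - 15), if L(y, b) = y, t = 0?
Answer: 126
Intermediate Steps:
L(-6, 11)*((-6 + t*(-6)) - 15) = -6*((-6 + 0*(-6)) - 15) = -6*((-6 + 0) - 15) = -6*(-6 - 15) = -6*(-21) = 126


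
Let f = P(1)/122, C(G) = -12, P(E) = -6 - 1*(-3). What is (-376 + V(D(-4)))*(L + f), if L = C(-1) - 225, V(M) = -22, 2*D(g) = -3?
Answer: 5754483/61 ≈ 94336.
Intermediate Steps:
P(E) = -3 (P(E) = -6 + 3 = -3)
D(g) = -3/2 (D(g) = (1/2)*(-3) = -3/2)
L = -237 (L = -12 - 225 = -237)
f = -3/122 ≈ -0.024590
(-376 + V(D(-4)))*(L + f) = (-376 - 22)*(-237 - 3/122) = -398*(-28917/122) = 5754483/61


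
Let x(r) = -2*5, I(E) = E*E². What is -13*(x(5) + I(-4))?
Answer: 962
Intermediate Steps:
I(E) = E³
x(r) = -10
-13*(x(5) + I(-4)) = -13*(-10 + (-4)³) = -13*(-10 - 64) = -13*(-74) = 962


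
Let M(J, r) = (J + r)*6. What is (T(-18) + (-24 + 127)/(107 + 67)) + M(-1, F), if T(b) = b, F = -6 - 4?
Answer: -14513/174 ≈ -83.408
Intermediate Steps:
F = -10
M(J, r) = 6*J + 6*r
(T(-18) + (-24 + 127)/(107 + 67)) + M(-1, F) = (-18 + (-24 + 127)/(107 + 67)) + (6*(-1) + 6*(-10)) = (-18 + 103/174) + (-6 - 60) = (-18 + 103*(1/174)) - 66 = (-18 + 103/174) - 66 = -3029/174 - 66 = -14513/174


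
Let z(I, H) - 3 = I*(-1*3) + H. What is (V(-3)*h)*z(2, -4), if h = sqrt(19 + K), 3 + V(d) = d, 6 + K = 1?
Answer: 42*sqrt(14) ≈ 157.15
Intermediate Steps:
K = -5 (K = -6 + 1 = -5)
z(I, H) = 3 + H - 3*I (z(I, H) = 3 + (I*(-1*3) + H) = 3 + (I*(-3) + H) = 3 + (-3*I + H) = 3 + (H - 3*I) = 3 + H - 3*I)
V(d) = -3 + d
h = sqrt(14) (h = sqrt(19 - 5) = sqrt(14) ≈ 3.7417)
(V(-3)*h)*z(2, -4) = ((-3 - 3)*sqrt(14))*(3 - 4 - 3*2) = (-6*sqrt(14))*(3 - 4 - 6) = -6*sqrt(14)*(-7) = 42*sqrt(14)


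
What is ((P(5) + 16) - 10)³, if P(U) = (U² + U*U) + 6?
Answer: 238328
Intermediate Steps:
P(U) = 6 + 2*U² (P(U) = (U² + U²) + 6 = 2*U² + 6 = 6 + 2*U²)
((P(5) + 16) - 10)³ = (((6 + 2*5²) + 16) - 10)³ = (((6 + 2*25) + 16) - 10)³ = (((6 + 50) + 16) - 10)³ = ((56 + 16) - 10)³ = (72 - 10)³ = 62³ = 238328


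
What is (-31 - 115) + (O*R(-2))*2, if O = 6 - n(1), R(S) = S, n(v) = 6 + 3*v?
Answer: -134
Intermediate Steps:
O = -3 (O = 6 - (6 + 3*1) = 6 - (6 + 3) = 6 - 1*9 = 6 - 9 = -3)
(-31 - 115) + (O*R(-2))*2 = (-31 - 115) - 3*(-2)*2 = -146 + 6*2 = -146 + 12 = -134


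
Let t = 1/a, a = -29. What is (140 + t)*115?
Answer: 466785/29 ≈ 16096.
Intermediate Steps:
t = -1/29 (t = 1/(-29) = -1/29 ≈ -0.034483)
(140 + t)*115 = (140 - 1/29)*115 = (4059/29)*115 = 466785/29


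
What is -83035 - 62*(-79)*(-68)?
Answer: -416099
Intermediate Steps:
-83035 - 62*(-79)*(-68) = -83035 + 4898*(-68) = -83035 - 333064 = -416099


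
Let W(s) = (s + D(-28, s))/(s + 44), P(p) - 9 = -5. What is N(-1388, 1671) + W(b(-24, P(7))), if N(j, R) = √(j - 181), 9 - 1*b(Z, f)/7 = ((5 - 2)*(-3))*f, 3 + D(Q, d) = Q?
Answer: 284/359 + I*√1569 ≈ 0.79109 + 39.611*I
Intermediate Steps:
D(Q, d) = -3 + Q
P(p) = 4 (P(p) = 9 - 5 = 4)
b(Z, f) = 63 + 63*f (b(Z, f) = 63 - 7*(5 - 2)*(-3)*f = 63 - 7*3*(-3)*f = 63 - (-63)*f = 63 + 63*f)
N(j, R) = √(-181 + j)
W(s) = (-31 + s)/(44 + s) (W(s) = (s + (-3 - 28))/(s + 44) = (s - 31)/(44 + s) = (-31 + s)/(44 + s))
N(-1388, 1671) + W(b(-24, P(7))) = √(-181 - 1388) + (-31 + (63 + 63*4))/(44 + (63 + 63*4)) = √(-1569) + (-31 + (63 + 252))/(44 + (63 + 252)) = I*√1569 + (-31 + 315)/(44 + 315) = I*√1569 + 284/359 = 284/359 + I*√1569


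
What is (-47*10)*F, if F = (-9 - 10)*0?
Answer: 0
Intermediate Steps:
F = 0 (F = -19*0 = 0)
(-47*10)*F = -47*10*0 = -470*0 = 0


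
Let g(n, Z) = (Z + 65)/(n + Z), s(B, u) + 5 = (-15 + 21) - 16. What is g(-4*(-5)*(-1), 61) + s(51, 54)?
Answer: -489/41 ≈ -11.927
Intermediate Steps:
s(B, u) = -15 (s(B, u) = -5 + ((-15 + 21) - 16) = -5 + (6 - 16) = -5 - 10 = -15)
g(n, Z) = (65 + Z)/(Z + n)
g(-4*(-5)*(-1), 61) + s(51, 54) = (65 + 61)/(61 - 4*(-5)*(-1)) - 15 = 126/(61 + 20*(-1)) - 15 = 126/(61 - 20) - 15 = 126/41 - 15 = -489/41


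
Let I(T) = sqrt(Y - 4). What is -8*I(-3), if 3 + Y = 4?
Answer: -8*I*sqrt(3) ≈ -13.856*I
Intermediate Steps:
Y = 1 (Y = -3 + 4 = 1)
I(T) = I*sqrt(3) (I(T) = sqrt(1 - 4) = sqrt(-3) = I*sqrt(3))
-8*I(-3) = -8*I*sqrt(3)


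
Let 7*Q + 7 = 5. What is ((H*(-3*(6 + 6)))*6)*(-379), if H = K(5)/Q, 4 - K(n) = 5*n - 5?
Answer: 4584384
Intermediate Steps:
K(n) = 9 - 5*n (K(n) = 4 - (5*n - 5) = 4 - (-5 + 5*n) = 4 + (5 - 5*n) = 9 - 5*n)
Q = -2/7 (Q = -1 + (1/7)*5 = -1 + 5/7 = -2/7 ≈ -0.28571)
H = 56 (H = (9 - 5*5)/(-2/7) = (9 - 25)*(-7/2) = -16*(-7/2) = 56)
((H*(-3*(6 + 6)))*6)*(-379) = ((56*(-3*(6 + 6)))*6)*(-379) = ((56*(-3*12))*6)*(-379) = ((56*(-36))*6)*(-379) = -2016*6*(-379) = -12096*(-379) = 4584384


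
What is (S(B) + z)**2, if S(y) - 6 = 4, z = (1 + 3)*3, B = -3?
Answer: 484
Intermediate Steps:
z = 12 (z = 4*3 = 12)
S(y) = 10 (S(y) = 6 + 4 = 10)
(S(B) + z)**2 = (10 + 12)**2 = 22**2 = 484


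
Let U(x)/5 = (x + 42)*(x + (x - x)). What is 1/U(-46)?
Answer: 1/920 ≈ 0.0010870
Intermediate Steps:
U(x) = 5*x*(42 + x) (U(x) = 5*((x + 42)*(x + (x - x))) = 5*((42 + x)*(x + 0)) = 5*((42 + x)*x) = 5*(x*(42 + x)) = 5*x*(42 + x))
1/U(-46) = 1/(5*(-46)*(42 - 46)) = 1/(5*(-46)*(-4)) = 1/920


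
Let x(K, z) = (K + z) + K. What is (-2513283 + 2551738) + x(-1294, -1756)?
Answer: 34111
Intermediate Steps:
x(K, z) = z + 2*K
(-2513283 + 2551738) + x(-1294, -1756) = (-2513283 + 2551738) + (-1756 + 2*(-1294)) = 38455 + (-1756 - 2588) = 38455 - 4344 = 34111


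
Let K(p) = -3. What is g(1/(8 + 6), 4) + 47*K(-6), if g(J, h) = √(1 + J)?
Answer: -141 + √210/14 ≈ -139.96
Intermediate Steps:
g(1/(8 + 6), 4) + 47*K(-6) = √(1 + 1/(8 + 6)) + 47*(-3) = √(1 + 1/14) - 141 = √(15/14) - 141 = √210/14 - 141 = -141 + √210/14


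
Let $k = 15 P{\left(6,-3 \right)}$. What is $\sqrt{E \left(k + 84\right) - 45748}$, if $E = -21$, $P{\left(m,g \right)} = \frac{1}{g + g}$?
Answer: $\frac{i \sqrt{189838}}{2} \approx 217.85 i$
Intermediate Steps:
$P{\left(m,g \right)} = \frac{1}{2 g}$
$k = - \frac{5}{2}$ ($k = 15 \frac{1}{2 \left(-3\right)} = 15 \cdot \frac{1}{2} \left(- \frac{1}{3}\right) = 15 \left(- \frac{1}{6}\right) = - \frac{5}{2} \approx -2.5$)
$\sqrt{E \left(k + 84\right) - 45748} = \sqrt{- 21 \left(- \frac{5}{2} + 84\right) - 45748} = \sqrt{\left(-21\right) \frac{163}{2} - 45748} = \sqrt{- \frac{3423}{2} - 45748} = \sqrt{- \frac{94919}{2}} = \frac{i \sqrt{189838}}{2}$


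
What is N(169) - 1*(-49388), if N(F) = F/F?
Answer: 49389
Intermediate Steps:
N(F) = 1
N(169) - 1*(-49388) = 1 - 1*(-49388) = 1 + 49388 = 49389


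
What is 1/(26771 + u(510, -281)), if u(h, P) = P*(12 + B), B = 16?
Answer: 1/18903 ≈ 5.2902e-5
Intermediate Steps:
u(h, P) = 28*P (u(h, P) = P*(12 + 16) = P*28 = 28*P)
1/(26771 + u(510, -281)) = 1/(26771 + 28*(-281)) = 1/(26771 - 7868) = 1/18903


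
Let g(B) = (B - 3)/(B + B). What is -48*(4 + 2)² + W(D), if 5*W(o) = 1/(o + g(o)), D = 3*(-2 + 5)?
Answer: -241917/140 ≈ -1728.0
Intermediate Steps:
D = 9 (D = 3*3 = 9)
g(B) = (-3 + B)/(2*B) (g(B) = (-3 + B)/((2*B)) = (-3 + B)*(1/(2*B)) = (-3 + B)/(2*B))
W(o) = 1/(5*(o + (-3 + o)/(2*o)))
-48*(4 + 2)² + W(D) = -48*(4 + 2)² + (⅖)*9/(-3 + 9 + 2*9²) = -48*6² + (⅖)*9/(-3 + 9 + 2*81) = -48*36 + (⅖)*9/(-3 + 9 + 162) = -1728 + (⅖)*9/168 = -1728 + (⅖)*9*(1/168) = -1728 + 3/140 = -241917/140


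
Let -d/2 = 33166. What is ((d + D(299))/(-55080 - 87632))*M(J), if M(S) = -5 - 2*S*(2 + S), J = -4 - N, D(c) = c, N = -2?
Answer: -330165/142712 ≈ -2.3135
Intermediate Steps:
d = -66332 (d = -2*33166 = -66332)
J = -2 (J = -4 - 1*(-2) = -4 + 2 = -2)
M(S) = -5 - 2*S*(2 + S)
((d + D(299))/(-55080 - 87632))*M(J) = ((-66332 + 299)/(-55080 - 87632))*(-5 - 4*(-2) - 2*(-2)²) = (-66033/(-142712))*(-5 + 8 - 2*4) = (-66033*(-1/142712))*(-5 + 8 - 8) = (66033/142712)*(-5) = -330165/142712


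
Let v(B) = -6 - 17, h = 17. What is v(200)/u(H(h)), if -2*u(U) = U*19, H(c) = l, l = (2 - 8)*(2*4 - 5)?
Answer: -23/171 ≈ -0.13450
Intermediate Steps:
v(B) = -23
l = -18 (l = -6*(8 - 5) = -6*3 = -18)
H(c) = -18
u(U) = -19*U/2 (u(U) = -U*19/2 = -19*U/2)
v(200)/u(H(h)) = -23/((-19/2*(-18))) = -23/171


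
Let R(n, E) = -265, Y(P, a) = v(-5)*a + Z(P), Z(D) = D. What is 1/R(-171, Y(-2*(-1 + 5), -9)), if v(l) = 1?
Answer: -1/265 ≈ -0.0037736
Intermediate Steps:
Y(P, a) = P + a (Y(P, a) = 1*a + P = a + P = P + a)
1/R(-171, Y(-2*(-1 + 5), -9)) = 1/(-265) = -1/265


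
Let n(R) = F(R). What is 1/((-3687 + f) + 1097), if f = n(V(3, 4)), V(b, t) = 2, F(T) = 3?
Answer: -1/2587 ≈ -0.00038655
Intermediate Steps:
n(R) = 3
f = 3
1/((-3687 + f) + 1097) = 1/((-3687 + 3) + 1097) = 1/(-3684 + 1097) = 1/(-2587) = -1/2587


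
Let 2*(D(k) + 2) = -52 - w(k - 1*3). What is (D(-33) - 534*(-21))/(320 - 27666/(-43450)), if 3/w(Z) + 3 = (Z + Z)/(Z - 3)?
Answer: 486088185/13931666 ≈ 34.891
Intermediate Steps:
w(Z) = 3/(-3 + 2*Z/(-3 + Z)) (w(Z) = 3/(-3 + (Z + Z)/(Z - 3)) = 3/(-3 + (2*Z)/(-3 + Z)) = 3/(-3 + 2*Z/(-3 + Z)))
D(k) = -28 - 3*(6 - k)/(2*(-12 + k)) (D(k) = -2 + (-52 - 3*(3 - (k - 1*3))/(-9 + (k - 1*3)))/2 = -2 + (-52 - 3*(3 - (k - 3))/(-9 + (k - 3)))/2 = -2 + (-52 - 3*(3 - (-3 + k))/(-9 + (-3 + k)))/2 = -2 + (-52 - 3*(3 + (3 - k))/(-12 + k))/2 = -2 + (-52 - 3*(6 - k)/(-12 + k))/2 = -2 + (-26 - 3*(6 - k)/(2*(-12 + k))) = -28 - 3*(6 - k)/(2*(-12 + k)))
(D(-33) - 534*(-21))/(320 - 27666/(-43450)) = ((654 - 53*(-33))/(2*(-12 - 33)) - 534*(-21))/(320 - 27666/(-43450)) = ((1/2)*(654 + 1749)/(-45) + 11214)/(320 - 27666*(-1/43450)) = ((1/2)*(-1/45)*2403 + 11214)/(320 + 13833/21725) = (-267/10 + 11214)/(6965833/21725) = (111873/10)*(21725/6965833) = 486088185/13931666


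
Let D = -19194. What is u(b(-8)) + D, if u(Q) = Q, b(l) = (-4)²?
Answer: -19178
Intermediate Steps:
b(l) = 16
u(b(-8)) + D = 16 - 19194 = -19178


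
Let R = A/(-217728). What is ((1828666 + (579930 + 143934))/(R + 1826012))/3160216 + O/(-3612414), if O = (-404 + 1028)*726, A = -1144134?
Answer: -10135110949907417952/80817673731869480293 ≈ -0.12541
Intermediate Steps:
R = 63563/12096 (R = -1144134/(-217728) = -1144134*(-1/217728) = 63563/12096 ≈ 5.2549)
O = 453024 (O = 624*726 = 453024)
((1828666 + (579930 + 143934))/(R + 1826012))/3160216 + O/(-3612414) = ((1828666 + (579930 + 143934))/(63563/12096 + 1826012))/3160216 + 453024/(-3612414) = ((1828666 + 723864)/(22087504715/12096))*(1/3160216) + 453024*(-1/3612414) = (2552530*(12096/22087504715))*(1/3160216) - 5808/46313 = (6175080576/4417500943)*(1/3160216) - 5808/46313 = 771885072/1745032145010461 - 5808/46313 = -10135110949907417952/80817673731869480293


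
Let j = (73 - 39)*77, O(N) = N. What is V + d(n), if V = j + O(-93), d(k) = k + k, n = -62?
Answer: 2401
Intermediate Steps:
d(k) = 2*k
j = 2618 (j = 34*77 = 2618)
V = 2525 (V = 2618 - 93 = 2525)
V + d(n) = 2525 + 2*(-62) = 2525 - 124 = 2401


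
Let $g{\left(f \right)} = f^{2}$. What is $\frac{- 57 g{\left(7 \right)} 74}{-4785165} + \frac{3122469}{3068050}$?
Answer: $\frac{148339429357}{139820242650} \approx 1.0609$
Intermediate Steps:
$\frac{- 57 g{\left(7 \right)} 74}{-4785165} + \frac{3122469}{3068050} = \frac{- 57 \cdot 7^{2} \cdot 74}{-4785165} + \frac{3122469}{3068050} = \left(-57\right) 49 \cdot 74 \left(- \frac{1}{4785165}\right) + 3122469 \cdot \frac{1}{3068050} = \left(-2793\right) 74 \left(- \frac{1}{4785165}\right) + \frac{3122469}{3068050} = \left(-206682\right) \left(- \frac{1}{4785165}\right) + \frac{3122469}{3068050} = \frac{9842}{227865} + \frac{3122469}{3068050} = \frac{148339429357}{139820242650}$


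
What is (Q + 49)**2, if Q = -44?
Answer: 25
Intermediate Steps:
(Q + 49)**2 = (-44 + 49)**2 = 5**2 = 25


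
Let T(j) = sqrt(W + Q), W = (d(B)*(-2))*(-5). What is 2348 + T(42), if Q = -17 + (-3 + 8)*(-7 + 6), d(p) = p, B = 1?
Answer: 2348 + 2*I*sqrt(3) ≈ 2348.0 + 3.4641*I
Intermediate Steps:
W = 10 (W = (1*(-2))*(-5) = -2*(-5) = 10)
Q = -22 (Q = -17 + 5*(-1) = -17 - 5 = -22)
T(j) = 2*I*sqrt(3) (T(j) = sqrt(10 - 22) = sqrt(-12) = 2*I*sqrt(3))
2348 + T(42) = 2348 + 2*I*sqrt(3)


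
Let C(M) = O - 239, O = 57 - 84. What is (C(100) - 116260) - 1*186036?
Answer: -302562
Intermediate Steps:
O = -27
C(M) = -266 (C(M) = -27 - 239 = -266)
(C(100) - 116260) - 1*186036 = (-266 - 116260) - 1*186036 = -116526 - 186036 = -302562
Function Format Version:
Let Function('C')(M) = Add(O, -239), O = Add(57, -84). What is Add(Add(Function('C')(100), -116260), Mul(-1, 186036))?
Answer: -302562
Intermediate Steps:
O = -27
Function('C')(M) = -266 (Function('C')(M) = Add(-27, -239) = -266)
Add(Add(Function('C')(100), -116260), Mul(-1, 186036)) = Add(Add(-266, -116260), Mul(-1, 186036)) = Add(-116526, -186036) = -302562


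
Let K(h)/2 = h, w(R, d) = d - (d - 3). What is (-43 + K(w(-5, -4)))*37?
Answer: -1369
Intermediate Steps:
w(R, d) = 3 (w(R, d) = d - (-3 + d) = d + (3 - d) = 3)
K(h) = 2*h
(-43 + K(w(-5, -4)))*37 = (-43 + 2*3)*37 = (-43 + 6)*37 = -37*37 = -1369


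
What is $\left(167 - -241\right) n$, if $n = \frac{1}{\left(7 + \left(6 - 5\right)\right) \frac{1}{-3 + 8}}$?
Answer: $255$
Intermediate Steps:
$n = \frac{5}{8}$ ($n = \frac{1}{\left(7 + 1\right) \frac{1}{5}} = \frac{1}{8 \cdot \frac{1}{5}} = \frac{1}{\frac{8}{5}} = \frac{5}{8} \approx 0.625$)
$\left(167 - -241\right) n = \left(167 - -241\right) \frac{5}{8} = \left(167 + 241\right) \frac{5}{8} = 408 \cdot \frac{5}{8} = 255$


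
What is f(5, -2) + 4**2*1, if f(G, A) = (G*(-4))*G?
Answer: -84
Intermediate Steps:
f(G, A) = -4*G**2 (f(G, A) = (-4*G)*G = -4*G**2)
f(5, -2) + 4**2*1 = -4*5**2 + 4**2*1 = -4*25 + 16*1 = -100 + 16 = -84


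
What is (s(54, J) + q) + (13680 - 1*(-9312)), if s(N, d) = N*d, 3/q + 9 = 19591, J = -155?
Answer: 286328007/19582 ≈ 14622.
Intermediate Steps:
q = 3/19582 (q = 3/(-9 + 19591) = 3/19582 ≈ 0.00015320)
(s(54, J) + q) + (13680 - 1*(-9312)) = (54*(-155) + 3/19582) + (13680 - 1*(-9312)) = (-8370 + 3/19582) + (13680 + 9312) = -163901337/19582 + 22992 = 286328007/19582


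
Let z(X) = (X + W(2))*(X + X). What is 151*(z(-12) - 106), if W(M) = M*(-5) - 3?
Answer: 74594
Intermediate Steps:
W(M) = -3 - 5*M (W(M) = -5*M - 3 = -3 - 5*M)
z(X) = 2*X*(-13 + X) (z(X) = (X + (-3 - 5*2))*(X + X) = (X + (-3 - 10))*(2*X) = (X - 13)*(2*X) = (-13 + X)*(2*X) = 2*X*(-13 + X))
151*(z(-12) - 106) = 151*(2*(-12)*(-13 - 12) - 106) = 151*(2*(-12)*(-25) - 106) = 151*(600 - 106) = 151*494 = 74594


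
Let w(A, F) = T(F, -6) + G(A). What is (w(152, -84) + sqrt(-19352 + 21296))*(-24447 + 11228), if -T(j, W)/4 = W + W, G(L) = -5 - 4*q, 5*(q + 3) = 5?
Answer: -674169 - 237942*sqrt(6) ≈ -1.2570e+6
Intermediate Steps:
q = -2 (q = -3 + (1/5)*5 = -3 + 1 = -2)
G(L) = 3 (G(L) = -5 - 4*(-2) = -5 + 8 = 3)
T(j, W) = -8*W (T(j, W) = -4*(W + W) = -8*W)
w(A, F) = 51 (w(A, F) = -8*(-6) + 3 = 48 + 3 = 51)
(w(152, -84) + sqrt(-19352 + 21296))*(-24447 + 11228) = (51 + sqrt(-19352 + 21296))*(-24447 + 11228) = (51 + sqrt(1944))*(-13219) = (51 + 18*sqrt(6))*(-13219) = -674169 - 237942*sqrt(6)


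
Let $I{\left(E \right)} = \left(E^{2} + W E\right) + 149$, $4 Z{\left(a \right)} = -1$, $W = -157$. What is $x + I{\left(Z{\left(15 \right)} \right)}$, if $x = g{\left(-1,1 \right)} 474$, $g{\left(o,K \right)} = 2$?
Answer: $\frac{18181}{16} \approx 1136.3$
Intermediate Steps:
$Z{\left(a \right)} = - \frac{1}{4}$ ($Z{\left(a \right)} = \frac{1}{4} \left(-1\right) = - \frac{1}{4}$)
$I{\left(E \right)} = 149 + E^{2} - 157 E$ ($I{\left(E \right)} = \left(E^{2} - 157 E\right) + 149 = 149 + E^{2} - 157 E$)
$x = 948$ ($x = 2 \cdot 474 = 948$)
$x + I{\left(Z{\left(15 \right)} \right)} = 948 + \left(149 + \left(- \frac{1}{4}\right)^{2} - - \frac{157}{4}\right) = 948 + \left(149 + \frac{1}{16} + \frac{157}{4}\right) = 948 + \frac{3013}{16} = \frac{18181}{16}$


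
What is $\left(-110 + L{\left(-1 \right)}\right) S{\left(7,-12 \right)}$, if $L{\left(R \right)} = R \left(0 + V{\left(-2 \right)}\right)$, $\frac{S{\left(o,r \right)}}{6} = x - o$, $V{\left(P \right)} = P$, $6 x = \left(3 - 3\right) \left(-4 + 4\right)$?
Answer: $4536$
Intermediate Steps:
$x = 0$ ($x = \frac{\left(3 - 3\right) \left(-4 + 4\right)}{6} = \frac{0 \cdot 0}{6} = \frac{1}{6} \cdot 0 = 0$)
$S{\left(o,r \right)} = - 6 o$ ($S{\left(o,r \right)} = 6 \left(0 - o\right) = 6 \left(- o\right) = - 6 o$)
$L{\left(R \right)} = - 2 R$ ($L{\left(R \right)} = R \left(0 - 2\right) = R \left(-2\right) = - 2 R$)
$\left(-110 + L{\left(-1 \right)}\right) S{\left(7,-12 \right)} = \left(-110 - -2\right) \left(\left(-6\right) 7\right) = \left(-110 + 2\right) \left(-42\right) = \left(-108\right) \left(-42\right) = 4536$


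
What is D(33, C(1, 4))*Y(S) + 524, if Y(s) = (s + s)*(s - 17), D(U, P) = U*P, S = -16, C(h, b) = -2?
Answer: -69172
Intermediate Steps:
D(U, P) = P*U
Y(s) = 2*s*(-17 + s) (Y(s) = (2*s)*(-17 + s) = 2*s*(-17 + s))
D(33, C(1, 4))*Y(S) + 524 = (-2*33)*(2*(-16)*(-17 - 16)) + 524 = -132*(-16)*(-33) + 524 = -66*1056 + 524 = -69696 + 524 = -69172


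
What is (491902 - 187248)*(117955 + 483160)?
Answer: 183132089210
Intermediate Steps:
(491902 - 187248)*(117955 + 483160) = 304654*601115 = 183132089210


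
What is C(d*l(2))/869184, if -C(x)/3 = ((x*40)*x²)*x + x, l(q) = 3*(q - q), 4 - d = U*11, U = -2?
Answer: 0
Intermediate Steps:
d = 26 (d = 4 - (-2)*11 = 4 - 1*(-22) = 4 + 22 = 26)
l(q) = 0 (l(q) = 3*0 = 0)
C(x) = -120*x⁴ - 3*x (C(x) = -3*(((x*40)*x²)*x + x) = -3*(((40*x)*x²)*x + x) = -3*((40*x³)*x + x) = -3*(40*x⁴ + x) = -3*(x + 40*x⁴) = -120*x⁴ - 3*x)
C(d*l(2))/869184 = (-120*(26*0)⁴ - 78*0)/869184 = (-120*0⁴ - 3*0)*(1/869184) = (-120*0 + 0)*(1/869184) = (0 + 0)*(1/869184) = 0*(1/869184) = 0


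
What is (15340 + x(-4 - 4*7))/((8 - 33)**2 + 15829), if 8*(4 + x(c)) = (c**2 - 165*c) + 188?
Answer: 32295/32908 ≈ 0.98137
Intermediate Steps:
x(c) = 39/2 - 165*c/8 + c**2/8 (x(c) = -4 + ((c**2 - 165*c) + 188)/8 = -4 + (188 + c**2 - 165*c)/8 = -4 + (47/2 - 165*c/8 + c**2/8) = 39/2 - 165*c/8 + c**2/8)
(15340 + x(-4 - 4*7))/((8 - 33)**2 + 15829) = (15340 + (39/2 - 165*(-4 - 4*7)/8 + (-4 - 4*7)**2/8))/((8 - 33)**2 + 15829) = (15340 + (39/2 - 165*(-4 - 28)/8 + (-4 - 28)**2/8))/((-25)**2 + 15829) = (15340 + (39/2 - 165/8*(-32) + (1/8)*(-32)**2))/(625 + 15829) = (15340 + (39/2 + 660 + (1/8)*1024))/16454 = (15340 + (39/2 + 660 + 128))*(1/16454) = (15340 + 1615/2)*(1/16454) = (32295/2)*(1/16454) = 32295/32908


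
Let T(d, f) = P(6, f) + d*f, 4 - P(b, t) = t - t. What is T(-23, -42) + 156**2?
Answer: 25306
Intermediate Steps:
P(b, t) = 4 (P(b, t) = 4 - (t - t) = 4 - 1*0 = 4 + 0 = 4)
T(d, f) = 4 + d*f
T(-23, -42) + 156**2 = (4 - 23*(-42)) + 156**2 = (4 + 966) + 24336 = 970 + 24336 = 25306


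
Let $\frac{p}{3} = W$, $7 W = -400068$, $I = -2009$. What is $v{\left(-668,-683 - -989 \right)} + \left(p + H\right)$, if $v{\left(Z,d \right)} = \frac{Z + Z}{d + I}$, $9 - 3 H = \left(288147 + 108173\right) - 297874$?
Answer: $- \frac{7305281657}{35763} \approx -2.0427 \cdot 10^{5}$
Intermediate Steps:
$H = - \frac{98437}{3}$ ($H = 3 - \frac{\left(288147 + 108173\right) - 297874}{3} = 3 - \frac{396320 - 297874}{3} = 3 - \frac{98446}{3} = - \frac{98437}{3} \approx -32812.0$)
$W = - \frac{400068}{7}$ ($W = \frac{1}{7} \left(-400068\right) = - \frac{400068}{7} \approx -57153.0$)
$p = - \frac{1200204}{7}$ ($p = 3 \left(- \frac{400068}{7}\right) = - \frac{1200204}{7} \approx -1.7146 \cdot 10^{5}$)
$v{\left(Z,d \right)} = \frac{2 Z}{-2009 + d}$ ($v{\left(Z,d \right)} = \frac{Z + Z}{d - 2009} = \frac{2 Z}{-2009 + d}$)
$v{\left(-668,-683 - -989 \right)} + \left(p + H\right) = 2 \left(-668\right) \frac{1}{-2009 - -306} - \frac{4289671}{21} = 2 \left(-668\right) \frac{1}{-2009 + \left(-683 + 989\right)} - \frac{4289671}{21} = 2 \left(-668\right) \frac{1}{-2009 + 306} - \frac{4289671}{21} = 2 \left(-668\right) \frac{1}{-1703} - \frac{4289671}{21} = 2 \left(-668\right) \left(- \frac{1}{1703}\right) - \frac{4289671}{21} = \frac{1336}{1703} - \frac{4289671}{21} = - \frac{7305281657}{35763}$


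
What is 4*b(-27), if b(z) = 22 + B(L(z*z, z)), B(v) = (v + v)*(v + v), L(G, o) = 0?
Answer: 88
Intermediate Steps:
B(v) = 4*v² (B(v) = (2*v)*(2*v) = 4*v²)
b(z) = 22 (b(z) = 22 + 4*0² = 22 + 4*0 = 22 + 0 = 22)
4*b(-27) = 4*22 = 88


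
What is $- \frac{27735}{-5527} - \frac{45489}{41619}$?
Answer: $\frac{300961754}{76676071} \approx 3.9251$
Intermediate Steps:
$- \frac{27735}{-5527} - \frac{45489}{41619} = \left(-27735\right) \left(- \frac{1}{5527}\right) - \frac{15163}{13873} = \frac{27735}{5527} - \frac{15163}{13873} = \frac{300961754}{76676071}$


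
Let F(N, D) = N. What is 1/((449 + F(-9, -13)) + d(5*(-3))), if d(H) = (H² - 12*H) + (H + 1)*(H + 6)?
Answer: 1/971 ≈ 0.0010299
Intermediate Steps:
d(H) = H² - 12*H + (1 + H)*(6 + H) (d(H) = (H² - 12*H) + (1 + H)*(6 + H) = H² - 12*H + (1 + H)*(6 + H))
1/((449 + F(-9, -13)) + d(5*(-3))) = 1/((449 - 9) + (6 - 25*(-3) + 2*(5*(-3))²)) = 1/(440 + (6 - 5*(-15) + 2*(-15)²)) = 1/(440 + (6 + 75 + 2*225)) = 1/(440 + (6 + 75 + 450)) = 1/(440 + 531) = 1/971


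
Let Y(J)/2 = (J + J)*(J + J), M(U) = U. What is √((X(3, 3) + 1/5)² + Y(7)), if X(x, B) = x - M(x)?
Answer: 99/5 ≈ 19.800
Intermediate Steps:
X(x, B) = 0 (X(x, B) = x - x = 0)
Y(J) = 8*J² (Y(J) = 2*((J + J)*(J + J)) = 2*((2*J)*(2*J)) = 2*(4*J²) = 8*J²)
√((X(3, 3) + 1/5)² + Y(7)) = √((0 + 1/5)² + 8*7²) = √((0 + ⅕)² + 8*49) = √((⅕)² + 392) = √(1/25 + 392) = √(9801/25) = 99/5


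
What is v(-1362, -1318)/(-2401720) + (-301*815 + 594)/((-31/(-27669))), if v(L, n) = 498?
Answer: -8131245638207859/37226660 ≈ -2.1843e+8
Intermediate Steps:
v(-1362, -1318)/(-2401720) + (-301*815 + 594)/((-31/(-27669))) = 498/(-2401720) + (-301*815 + 594)/((-31/(-27669))) = 498*(-1/2401720) + (-245315 + 594)/((-31*(-1/27669))) = -249/1200860 - 244721/31/27669 = -249/1200860 - 244721*27669/31 = -249/1200860 - 6771185349/31 = -8131245638207859/37226660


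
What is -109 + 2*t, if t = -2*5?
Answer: -129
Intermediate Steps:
t = -10
-109 + 2*t = -109 + 2*(-10) = -109 - 20 = -129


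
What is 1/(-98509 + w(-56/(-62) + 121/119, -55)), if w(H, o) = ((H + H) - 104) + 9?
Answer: -3689/363735990 ≈ -1.0142e-5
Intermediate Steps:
w(H, o) = -95 + 2*H (w(H, o) = (2*H - 104) + 9 = (-104 + 2*H) + 9 = -95 + 2*H)
1/(-98509 + w(-56/(-62) + 121/119, -55)) = 1/(-98509 + (-95 + 2*(-56/(-62) + 121/119))) = 1/(-98509 + (-95 + 2*(-56*(-1/62) + 121*(1/119)))) = 1/(-98509 + (-95 + 2*(28/31 + 121/119))) = 1/(-98509 + (-95 + 2*(7083/3689))) = 1/(-98509 + (-95 + 14166/3689)) = 1/(-98509 - 336289/3689) = 1/(-363735990/3689) = -3689/363735990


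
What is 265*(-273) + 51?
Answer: -72294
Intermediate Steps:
265*(-273) + 51 = -72345 + 51 = -72294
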